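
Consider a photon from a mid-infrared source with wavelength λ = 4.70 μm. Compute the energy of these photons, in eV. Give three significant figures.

0.264 eV

Take h = 6.62607015 × 10^-34 J·s, c = 2.99792458 × 10^8 m/s, 1 eV = 1.602176634 × 10^-19 J.
In SI units: λ = 4.70 μm = 4.70 × 10^-6 m.
Apply E = hc/λ: E = 4.226 × 10^-20 J.
Converting to eV: E = 0.2638 eV ≈ 0.264 eV.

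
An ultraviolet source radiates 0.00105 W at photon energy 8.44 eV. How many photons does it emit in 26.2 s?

2.03 × 10^16 photons

Total energy: E_total = P·t = 0.00105 × 26.2 = 0.02751 J.
Per-photon energy: E = 1.352 × 10^-18 J.
N = E_total / E_photon = 2.03 × 10^16.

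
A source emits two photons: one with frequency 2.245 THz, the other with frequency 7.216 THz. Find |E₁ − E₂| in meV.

Using E = hf: E₁ = 1.4876 × 10^-21 J, E₂ = 4.7814 × 10^-21 J.
|ΔE| = |1.4876 × 10^-21 − 4.7814 × 10^-21| = 3.29 × 10^-21 J = 20.6 meV.

20.6 meV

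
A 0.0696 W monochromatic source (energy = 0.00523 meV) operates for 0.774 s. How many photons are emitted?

6.43e22 photons

Total energy: E_total = P·t = 0.0696 × 0.774 = 0.05387 J.
Per-photon energy: E = 8.379e-25 J.
N = E_total / E_photon = 6.43e22.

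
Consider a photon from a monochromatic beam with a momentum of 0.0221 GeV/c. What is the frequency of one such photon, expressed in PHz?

In SI units: p = 0.0221 GeV/c = 1.1811 × 10^-20 kg·m/s.
The photon relation is f = pc/h, giving f = 5.344 × 10^21 Hz.
Converting to PHz: f = 5.344 × 10^6 PHz ≈ 5.34 × 10^6 PHz.

5.34 × 10^6 PHz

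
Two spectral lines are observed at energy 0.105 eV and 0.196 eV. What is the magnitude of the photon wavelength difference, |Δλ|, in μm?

Using λ = hc/E: λ₁ = 1.181e-5 m, λ₂ = 6.326e-6 m.
|Δλ| = |1.181e-5 − 6.326e-6| = 5.48e-6 m = 5.48 μm.

5.48 μm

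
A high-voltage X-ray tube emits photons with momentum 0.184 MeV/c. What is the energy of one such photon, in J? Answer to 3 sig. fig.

2.95 × 10^-14 J

Take c = 2.99792458 × 10^8 m/s, 1 eV = 1.602176634 × 10^-19 J.
First convert: p = 0.184 MeV/c = 9.8335 × 10^-23 kg·m/s.
The photon relation is E = pc, giving E = 2.948 × 10^-14 J.
So E ≈ 2.95 × 10^-14 J.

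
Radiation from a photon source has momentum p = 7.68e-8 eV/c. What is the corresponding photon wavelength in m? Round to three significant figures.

16.1 m

(h = 6.62607015e-34 J·s, c = 2.99792458e8 m/s, 1 eV = 1.602176634e-19 J.)
In SI units: p = 7.68e-8 eV/c = 4.1044e-35 kg·m/s.
The photon relation is λ = h/p, giving λ = 16.14 m.
So λ ≈ 16.1 m.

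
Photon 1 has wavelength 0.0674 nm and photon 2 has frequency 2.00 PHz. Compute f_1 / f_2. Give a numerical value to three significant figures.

f_1 = 4.448e18 Hz (from wavelength = 0.0674 nm, via f = c/λ).
f_2 = 2.000e15 Hz (from frequency = 2.00 PHz, via f given directly).
Ratio = 4.448e18 / 2.000e15 = 2220.

2220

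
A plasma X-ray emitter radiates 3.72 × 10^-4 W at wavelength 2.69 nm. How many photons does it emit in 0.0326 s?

Total energy: E_total = P·t = 3.72 × 10^-4 × 0.0326 = 1.213 × 10^-5 J.
Per-photon energy: E = 7.385 × 10^-17 J.
N = E_total / E_photon = 1.64 × 10^11.

1.64 × 10^11 photons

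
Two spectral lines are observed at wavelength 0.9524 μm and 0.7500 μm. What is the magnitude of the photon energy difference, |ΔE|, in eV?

Using E = hc/λ: E₁ = 2.0857e-19 J, E₂ = 2.6486e-19 J.
|ΔE| = |2.0857e-19 − 2.6486e-19| = 5.63e-20 J = 0.351 eV.

0.351 eV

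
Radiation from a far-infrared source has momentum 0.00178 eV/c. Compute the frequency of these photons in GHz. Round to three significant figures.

Take h = 6.62607015 × 10^-34 J·s, c = 2.99792458 × 10^8 m/s, 1 eV = 1.602176634 × 10^-19 J.
In SI units: p = 0.00178 eV/c = 9.5128 × 10^-31 kg·m/s.
The photon relation is f = pc/h, giving f = 4.304 × 10^11 Hz.
Converting to GHz: f = 430.4 GHz ≈ 430 GHz.

430 GHz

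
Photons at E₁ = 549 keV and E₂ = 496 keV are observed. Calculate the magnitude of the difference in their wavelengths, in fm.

241 fm

Using λ = hc/E: λ₁ = 2.258e-12 m, λ₂ = 2.500e-12 m.
|Δλ| = |2.258e-12 − 2.500e-12| = 2.41e-13 m = 241 fm.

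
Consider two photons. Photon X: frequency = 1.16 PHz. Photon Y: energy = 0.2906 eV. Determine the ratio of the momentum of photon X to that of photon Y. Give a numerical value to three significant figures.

p_X = 2.564 × 10^-27 kg·m/s (from frequency = 1.16 PHz, via p = hf/c).
p_Y = 1.553 × 10^-28 kg·m/s (from energy = 0.2906 eV, via p = E/c).
Ratio = 2.564 × 10^-27 / 1.553 × 10^-28 = 16.5.

16.5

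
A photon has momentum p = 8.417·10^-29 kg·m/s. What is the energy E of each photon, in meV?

For a photon E = pc, so E = 2.523·10^-20 J.
Converting to meV: E = 157.5 meV ≈ 157 meV.

157 meV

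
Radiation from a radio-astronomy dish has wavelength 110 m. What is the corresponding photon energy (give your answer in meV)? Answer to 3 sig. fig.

Use h = 6.62607015e-34 J·s, c = 2.99792458e8 m/s, 1 eV = 1.602176634e-19 J.
For a photon E = hc/λ, so E = 1.806e-27 J.
Converting to meV: E = 1.127e-5 meV ≈ 1.13e-5 meV.

1.13e-5 meV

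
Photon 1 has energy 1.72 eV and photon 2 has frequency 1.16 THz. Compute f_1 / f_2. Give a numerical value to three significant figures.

f_1 = 4.159e14 Hz (from energy = 1.72 eV, via f = E/h).
f_2 = 1.160e12 Hz (from frequency = 1.16 THz, via f given directly).
Ratio = 4.159e14 / 1.160e12 = 359.

359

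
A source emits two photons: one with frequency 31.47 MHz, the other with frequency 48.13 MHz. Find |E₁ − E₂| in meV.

Using E = hf: E₁ = 2.0852 × 10^-26 J, E₂ = 3.1891 × 10^-26 J.
|ΔE| = |2.0852 × 10^-26 − 3.1891 × 10^-26| = 1.10 × 10^-26 J = 6.89 × 10^-5 meV.

6.89 × 10^-5 meV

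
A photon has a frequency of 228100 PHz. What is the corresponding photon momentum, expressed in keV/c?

(h = 6.62607015 × 10^-34 J·s, c = 2.99792458 × 10^8 m/s, 1 eV = 1.602176634 × 10^-19 J.)
First convert: f = 228100 PHz = 2.281 × 10^20 Hz.
For a photon p = hf/c, so p = 5.042 × 10^-22 kg·m/s.
Converting to keV/c: p = 943.3 keV/c ≈ 943 keV/c.

943 keV/c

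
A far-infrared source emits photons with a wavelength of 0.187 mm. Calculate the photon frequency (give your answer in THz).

Convert to SI: λ = 0.187 mm = 1.87e-4 m.
Since f = c/λ for a photon, f = 1.603e12 Hz.
Converting to THz: f = 1.603 THz ≈ 1.60 THz.

1.60 THz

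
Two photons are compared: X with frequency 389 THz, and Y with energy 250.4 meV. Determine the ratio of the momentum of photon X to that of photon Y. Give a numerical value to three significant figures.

6.42

p_X = 8.598 × 10^-28 kg·m/s (from frequency = 389 THz, via p = hf/c).
p_Y = 1.338 × 10^-28 kg·m/s (from energy = 250.4 meV, via p = E/c).
Ratio = 8.598 × 10^-28 / 1.338 × 10^-28 = 6.42.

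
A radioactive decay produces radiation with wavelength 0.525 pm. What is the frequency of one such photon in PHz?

5.71 × 10^5 PHz

First convert: λ = 0.525 pm = 5.25 × 10^-13 m.
Apply f = c/λ: f = 5.710 × 10^20 Hz.
Converting to PHz: f = 571000 PHz ≈ 5.71 × 10^5 PHz.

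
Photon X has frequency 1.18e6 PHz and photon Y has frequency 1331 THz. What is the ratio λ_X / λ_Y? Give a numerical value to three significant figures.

λ_X = 2.541e-13 m (from frequency = 1.18e6 PHz, via λ = c/f).
λ_Y = 2.252e-7 m (from frequency = 1331 THz, via λ = c/f).
Ratio = 2.541e-13 / 2.252e-7 = 1.13e-6.

1.13e-6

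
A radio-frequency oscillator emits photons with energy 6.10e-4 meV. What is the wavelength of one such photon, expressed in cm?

Use h = 6.62607015e-34 J·s, c = 2.99792458e8 m/s, 1 eV = 1.602176634e-19 J.
In SI units: E = 6.10e-4 meV = 9.7733e-26 J.
The photon relation is λ = hc/E, giving λ = 2.033 m.
Converting to cm: λ = 203.3 cm ≈ 203 cm.

203 cm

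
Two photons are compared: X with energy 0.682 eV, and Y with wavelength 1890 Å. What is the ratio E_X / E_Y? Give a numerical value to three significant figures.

0.104

E_X = 1.093 × 10^-19 J (from energy = 0.682 eV, via E given directly).
E_Y = 1.051 × 10^-18 J (from wavelength = 1890 Å, via E = hc/λ).
Ratio = 1.093 × 10^-19 / 1.051 × 10^-18 = 0.104.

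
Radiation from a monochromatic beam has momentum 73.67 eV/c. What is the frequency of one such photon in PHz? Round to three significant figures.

17.8 PHz

Use h = 6.62607015e-34 J·s, c = 2.99792458e8 m/s, 1 eV = 1.602176634e-19 J.
In SI units: p = 73.67 eV/c = 3.9371e-26 kg·m/s.
Since f = pc/h for a photon, f = 1.781e16 Hz.
Converting to PHz: f = 17.81 PHz ≈ 17.8 PHz.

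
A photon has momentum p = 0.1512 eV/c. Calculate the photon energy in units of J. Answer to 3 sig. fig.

2.42 × 10^-20 J

Use c = 2.99792458 × 10^8 m/s, 1 eV = 1.602176634 × 10^-19 J.
First convert: p = 0.1512 eV/c = 8.0806 × 10^-29 kg·m/s.
Apply E = pc: E = 2.422 × 10^-20 J.
So E ≈ 2.42 × 10^-20 J.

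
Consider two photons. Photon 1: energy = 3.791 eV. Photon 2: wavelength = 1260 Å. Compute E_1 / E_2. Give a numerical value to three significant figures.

E_1 = 6.074e-19 J (from energy = 3.791 eV, via E given directly).
E_2 = 1.577e-18 J (from wavelength = 1260 Å, via E = hc/λ).
Ratio = 6.074e-19 / 1.577e-18 = 0.385.

0.385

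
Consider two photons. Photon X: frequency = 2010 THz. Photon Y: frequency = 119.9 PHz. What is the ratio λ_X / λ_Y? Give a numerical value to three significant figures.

λ_X = 1.492e-7 m (from frequency = 2010 THz, via λ = c/f).
λ_Y = 2.500e-9 m (from frequency = 119.9 PHz, via λ = c/f).
Ratio = 1.492e-7 / 2.500e-9 = 59.7.

59.7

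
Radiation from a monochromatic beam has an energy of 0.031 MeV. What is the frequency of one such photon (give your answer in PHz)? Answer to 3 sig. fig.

7500 PHz

Convert to SI: E = 0.031 MeV = 4.9667 × 10^-15 J.
Since f = E/h for a photon, f = 7.496 × 10^18 Hz.
Converting to PHz: f = 7496 PHz ≈ 7500 PHz.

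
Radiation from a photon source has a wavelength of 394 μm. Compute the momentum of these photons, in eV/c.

Use h = 6.62607015 × 10^-34 J·s, c = 2.99792458 × 10^8 m/s, 1 eV = 1.602176634 × 10^-19 J.
First convert: λ = 394 μm = 3.94 × 10^-4 m.
The photon relation is p = h/λ, giving p = 1.682 × 10^-30 kg·m/s.
Converting to eV/c: p = 0.003147 eV/c ≈ 3.15 × 10^-3 eV/c.

3.15 × 10^-3 eV/c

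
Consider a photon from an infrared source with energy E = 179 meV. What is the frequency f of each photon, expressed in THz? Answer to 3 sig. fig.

43.3 THz

In SI units: E = 179 meV = 2.8679e-20 J.
Apply f = E/h: f = 4.328e13 Hz.
Converting to THz: f = 43.28 THz ≈ 43.3 THz.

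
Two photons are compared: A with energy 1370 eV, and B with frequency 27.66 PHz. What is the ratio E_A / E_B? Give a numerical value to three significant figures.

E_A = 2.195e-16 J (from energy = 1370 eV, via E given directly).
E_B = 1.833e-17 J (from frequency = 27.66 PHz, via E = hf).
Ratio = 2.195e-16 / 1.833e-17 = 12.0.

12.0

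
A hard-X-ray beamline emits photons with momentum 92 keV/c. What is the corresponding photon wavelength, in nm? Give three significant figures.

0.0135 nm

First convert: p = 92 keV/c = 4.9167e-23 kg·m/s.
Since λ = h/p for a photon, λ = 1.348e-11 m.
Converting to nm: λ = 0.01348 nm ≈ 0.0135 nm.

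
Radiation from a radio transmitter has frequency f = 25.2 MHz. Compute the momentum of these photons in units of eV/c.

1.04·10^-7 eV/c

Convert to SI: f = 25.2 MHz = 2.52·10^7 Hz.
Apply p = hf/c: p = 5.570·10^-35 kg·m/s.
Converting to eV/c: p = 1.042·10^-7 eV/c ≈ 1.04·10^-7 eV/c.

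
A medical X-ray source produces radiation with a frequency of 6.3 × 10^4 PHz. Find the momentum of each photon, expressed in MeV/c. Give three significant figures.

Convert to SI: f = 6.3 × 10^4 PHz = 6.3 × 10^19 Hz.
The photon relation is p = hf/c, giving p = 1.392 × 10^-22 kg·m/s.
Converting to MeV/c: p = 0.2605 MeV/c ≈ 0.261 MeV/c.

0.261 MeV/c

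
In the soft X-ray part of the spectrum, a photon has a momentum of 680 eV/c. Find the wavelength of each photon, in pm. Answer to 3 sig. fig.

First convert: p = 680 eV/c = 3.6341e-25 kg·m/s.
For a photon λ = h/p, so λ = 1.823e-9 m.
Converting to pm: λ = 1823 pm ≈ 1820 pm.

1820 pm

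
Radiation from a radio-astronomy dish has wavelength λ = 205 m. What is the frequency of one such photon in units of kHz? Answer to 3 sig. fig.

Take c = 2.99792458e8 m/s.
Apply f = c/λ: f = 1.462e6 Hz.
Converting to kHz: f = 1462 kHz ≈ 1460 kHz.

1460 kHz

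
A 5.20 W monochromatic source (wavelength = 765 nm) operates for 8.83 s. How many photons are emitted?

1.77e20 photons

Total energy: E_total = P·t = 5.20 × 8.83 = 45.92 J.
Per-photon energy: E = 2.597e-19 J.
N = E_total / E_photon = 1.77e20.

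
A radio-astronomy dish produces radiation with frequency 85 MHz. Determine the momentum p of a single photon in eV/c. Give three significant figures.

3.52 × 10^-7 eV/c

First convert: f = 85 MHz = 8.5 × 10^7 Hz.
For a photon p = hf/c, so p = 1.879 × 10^-34 kg·m/s.
Converting to eV/c: p = 3.515 × 10^-7 eV/c ≈ 3.52 × 10^-7 eV/c.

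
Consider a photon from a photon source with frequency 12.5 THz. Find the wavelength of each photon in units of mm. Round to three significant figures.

0.0240 mm

First convert: f = 12.5 THz = 1.25 × 10^13 Hz.
The photon relation is λ = c/f, giving λ = 2.398 × 10^-5 m.
Converting to mm: λ = 0.02398 mm ≈ 0.0240 mm.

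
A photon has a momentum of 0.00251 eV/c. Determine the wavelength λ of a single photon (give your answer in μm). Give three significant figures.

In SI units: p = 0.00251 eV/c = 1.3414e-30 kg·m/s.
The photon relation is λ = h/p, giving λ = 4.940e-4 m.
Converting to μm: λ = 494.0 μm ≈ 494 μm.

494 μm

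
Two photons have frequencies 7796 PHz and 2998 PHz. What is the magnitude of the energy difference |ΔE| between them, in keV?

Using E = hf: E₁ = 5.1657 × 10^-15 J, E₂ = 1.9865 × 10^-15 J.
|ΔE| = |5.1657 × 10^-15 − 1.9865 × 10^-15| = 3.18 × 10^-15 J = 19.8 keV.

19.8 keV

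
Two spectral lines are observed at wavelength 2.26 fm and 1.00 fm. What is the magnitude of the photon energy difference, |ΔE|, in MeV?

691 MeV

Using E = hc/λ: E₁ = 8.790 × 10^-11 J, E₂ = 1.986 × 10^-10 J.
|ΔE| = |8.790 × 10^-11 − 1.986 × 10^-10| = 1.11 × 10^-10 J = 691 MeV.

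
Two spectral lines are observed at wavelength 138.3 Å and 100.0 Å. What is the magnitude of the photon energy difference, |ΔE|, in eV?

Using E = hc/λ: E₁ = 1.4363·10^-17 J, E₂ = 1.9864·10^-17 J.
|ΔE| = |1.4363·10^-17 − 1.9864·10^-17| = 5.50·10^-18 J = 34.3 eV.

34.3 eV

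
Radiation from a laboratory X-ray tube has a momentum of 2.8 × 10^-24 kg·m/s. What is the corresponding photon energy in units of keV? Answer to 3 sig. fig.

(c = 2.99792458 × 10^8 m/s, 1 eV = 1.602176634 × 10^-19 J.)
For a photon E = pc, so E = 8.394 × 10^-16 J.
Converting to keV: E = 5.239 keV ≈ 5.24 keV.

5.24 keV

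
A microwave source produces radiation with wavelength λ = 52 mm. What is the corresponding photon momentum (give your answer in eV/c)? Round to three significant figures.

2.38·10^-5 eV/c

(h = 6.62607015·10^-34 J·s, c = 2.99792458·10^8 m/s, 1 eV = 1.602176634·10^-19 J.)
In SI units: λ = 52 mm = 0.052 m.
The photon relation is p = h/λ, giving p = 1.274·10^-32 kg·m/s.
Converting to eV/c: p = 2.384·10^-5 eV/c ≈ 2.38·10^-5 eV/c.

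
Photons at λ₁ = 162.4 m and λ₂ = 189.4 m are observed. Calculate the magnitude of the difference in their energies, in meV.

1.09e-6 meV

Using E = hc/λ: E₁ = 1.2232e-27 J, E₂ = 1.0488e-27 J.
|ΔE| = |1.2232e-27 − 1.0488e-27| = 1.74e-28 J = 1.09e-6 meV.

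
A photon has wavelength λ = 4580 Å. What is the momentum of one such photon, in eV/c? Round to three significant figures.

2.71 eV/c

(h = 6.62607015·10^-34 J·s, c = 2.99792458·10^8 m/s, 1 eV = 1.602176634·10^-19 J.)
First convert: λ = 4580 Å = 4.58·10^-7 m.
For a photon p = h/λ, so p = 1.447·10^-27 kg·m/s.
Converting to eV/c: p = 2.707 eV/c ≈ 2.71 eV/c.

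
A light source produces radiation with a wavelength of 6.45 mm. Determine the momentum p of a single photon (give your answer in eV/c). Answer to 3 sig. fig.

(h = 6.62607015e-34 J·s, c = 2.99792458e8 m/s, 1 eV = 1.602176634e-19 J.)
In SI units: λ = 6.45 mm = 0.00645 m.
The photon relation is p = h/λ, giving p = 1.027e-31 kg·m/s.
Converting to eV/c: p = 1.922e-4 eV/c ≈ 1.92e-4 eV/c.

1.92e-4 eV/c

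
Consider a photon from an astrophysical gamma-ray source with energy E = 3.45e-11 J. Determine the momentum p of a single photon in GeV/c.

Take c = 2.99792458e8 m/s, 1 eV = 1.602176634e-19 J.
Since p = E/c for a photon, p = 1.151e-19 kg·m/s.
Converting to GeV/c: p = 0.2153 GeV/c ≈ 0.215 GeV/c.

0.215 GeV/c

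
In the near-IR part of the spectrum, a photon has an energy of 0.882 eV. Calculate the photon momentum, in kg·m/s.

4.71·10^-28 kg·m/s

First convert: E = 0.882 eV = 1.4131·10^-19 J.
Since p = E/c for a photon, p = 4.714·10^-28 kg·m/s.
So p ≈ 4.71·10^-28 kg·m/s.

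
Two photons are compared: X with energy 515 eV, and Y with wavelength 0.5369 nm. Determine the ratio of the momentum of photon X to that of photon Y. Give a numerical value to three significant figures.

p_X = 2.752e-25 kg·m/s (from energy = 515 eV, via p = E/c).
p_Y = 1.234e-24 kg·m/s (from wavelength = 0.5369 nm, via p = h/λ).
Ratio = 2.752e-25 / 1.234e-24 = 0.223.

0.223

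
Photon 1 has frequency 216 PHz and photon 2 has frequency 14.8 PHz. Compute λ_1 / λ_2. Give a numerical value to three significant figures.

λ_1 = 1.388·10^-9 m (from frequency = 216 PHz, via λ = c/f).
λ_2 = 2.026·10^-8 m (from frequency = 14.8 PHz, via λ = c/f).
Ratio = 1.388·10^-9 / 2.026·10^-8 = 0.0685.

0.0685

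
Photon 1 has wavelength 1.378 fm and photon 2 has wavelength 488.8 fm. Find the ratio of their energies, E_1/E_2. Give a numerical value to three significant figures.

355

E_1 = 1.442e-10 J (from wavelength = 1.378 fm, via E = hc/λ).
E_2 = 4.064e-13 J (from wavelength = 488.8 fm, via E = hc/λ).
Ratio = 1.442e-10 / 4.064e-13 = 355.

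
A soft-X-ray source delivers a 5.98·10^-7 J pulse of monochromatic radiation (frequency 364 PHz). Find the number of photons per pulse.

Per-photon energy: E = 2.412·10^-16 J (from frequency = 364 PHz).
N = E_total / E_photon = 5.98·10^-7 J / 2.412·10^-16 J = 2.48·10^9.

2.48·10^9 photons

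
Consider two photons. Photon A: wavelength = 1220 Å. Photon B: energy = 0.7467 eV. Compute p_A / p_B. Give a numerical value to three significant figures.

p_A = 5.431 × 10^-27 kg·m/s (from wavelength = 1220 Å, via p = h/λ).
p_B = 3.991 × 10^-28 kg·m/s (from energy = 0.7467 eV, via p = E/c).
Ratio = 5.431 × 10^-27 / 3.991 × 10^-28 = 13.6.

13.6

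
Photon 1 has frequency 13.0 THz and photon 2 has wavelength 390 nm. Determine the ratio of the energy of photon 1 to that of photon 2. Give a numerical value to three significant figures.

0.0169

E_1 = 8.614 × 10^-21 J (from frequency = 13.0 THz, via E = hf).
E_2 = 5.093 × 10^-19 J (from wavelength = 390 nm, via E = hc/λ).
Ratio = 8.614 × 10^-21 / 5.093 × 10^-19 = 0.0169.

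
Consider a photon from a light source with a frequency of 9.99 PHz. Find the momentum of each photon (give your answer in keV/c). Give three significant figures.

Take h = 6.62607015e-34 J·s, c = 2.99792458e8 m/s, 1 eV = 1.602176634e-19 J.
In SI units: f = 9.99 PHz = 9.99e15 Hz.
For a photon p = hf/c, so p = 2.208e-26 kg·m/s.
Converting to keV/c: p = 0.04132 keV/c ≈ 0.0413 keV/c.

0.0413 keV/c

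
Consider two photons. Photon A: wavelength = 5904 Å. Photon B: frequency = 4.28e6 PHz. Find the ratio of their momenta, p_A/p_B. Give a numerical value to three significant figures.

1.19e-7

p_A = 1.122e-27 kg·m/s (from wavelength = 5904 Å, via p = h/λ).
p_B = 9.460e-21 kg·m/s (from frequency = 4.28e6 PHz, via p = hf/c).
Ratio = 1.122e-27 / 9.460e-21 = 1.19e-7.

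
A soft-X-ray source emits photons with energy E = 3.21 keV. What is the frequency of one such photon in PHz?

First convert: E = 3.21 keV = 5.1430 × 10^-16 J.
Apply f = E/h: f = 7.762 × 10^17 Hz.
Converting to PHz: f = 776.2 PHz ≈ 776 PHz.

776 PHz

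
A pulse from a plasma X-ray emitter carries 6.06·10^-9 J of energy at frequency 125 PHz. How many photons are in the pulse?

Per-photon energy: E = 8.283·10^-17 J (from frequency = 125 PHz).
N = E_total / E_photon = 6.06·10^-9 J / 8.283·10^-17 J = 7.32·10^7.

7.32·10^7 photons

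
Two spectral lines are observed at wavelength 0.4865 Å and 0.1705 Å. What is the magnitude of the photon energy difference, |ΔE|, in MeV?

0.0472 MeV

Using E = hc/λ: E₁ = 4.0831 × 10^-15 J, E₂ = 1.1651 × 10^-14 J.
|ΔE| = |4.0831 × 10^-15 − 1.1651 × 10^-14| = 7.57 × 10^-15 J = 0.0472 MeV.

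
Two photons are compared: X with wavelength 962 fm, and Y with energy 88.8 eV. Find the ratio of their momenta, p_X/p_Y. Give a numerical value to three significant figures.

p_X = 6.888e-22 kg·m/s (from wavelength = 962 fm, via p = h/λ).
p_Y = 4.746e-26 kg·m/s (from energy = 88.8 eV, via p = E/c).
Ratio = 6.888e-22 / 4.746e-26 = 1.45e4.

1.45e4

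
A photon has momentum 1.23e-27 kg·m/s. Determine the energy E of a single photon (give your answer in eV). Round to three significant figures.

2.30 eV

(c = 2.99792458e8 m/s, 1 eV = 1.602176634e-19 J.)
Since E = pc for a photon, E = 3.687e-19 J.
Converting to eV: E = 2.302 eV ≈ 2.30 eV.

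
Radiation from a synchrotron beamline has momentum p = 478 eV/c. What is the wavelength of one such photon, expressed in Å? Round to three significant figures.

25.9 Å

Take h = 6.62607015 × 10^-34 J·s, c = 2.99792458 × 10^8 m/s, 1 eV = 1.602176634 × 10^-19 J.
In SI units: p = 478 eV/c = 2.5546 × 10^-25 kg·m/s.
The photon relation is λ = h/p, giving λ = 2.594 × 10^-9 m.
Converting to Å: λ = 25.94 Å ≈ 25.9 Å.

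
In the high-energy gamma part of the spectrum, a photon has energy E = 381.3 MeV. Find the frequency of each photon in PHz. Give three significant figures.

9.22 × 10^7 PHz

Use h = 6.62607015 × 10^-34 J·s, 1 eV = 1.602176634 × 10^-19 J.
Convert to SI: E = 381.3 MeV = 6.1091 × 10^-11 J.
Apply f = E/h: f = 9.220 × 10^22 Hz.
Converting to PHz: f = 9.220 × 10^7 PHz ≈ 9.22 × 10^7 PHz.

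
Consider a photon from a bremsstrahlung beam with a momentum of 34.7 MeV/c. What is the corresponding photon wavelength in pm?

0.0357 pm

Take h = 6.62607015e-34 J·s, c = 2.99792458e8 m/s, 1 eV = 1.602176634e-19 J.
Convert to SI: p = 34.7 MeV/c = 1.8545e-20 kg·m/s.
Apply λ = h/p: λ = 3.573e-14 m.
Converting to pm: λ = 0.03573 pm ≈ 0.0357 pm.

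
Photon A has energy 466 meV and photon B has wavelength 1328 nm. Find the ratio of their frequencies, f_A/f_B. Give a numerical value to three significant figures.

0.499

f_A = 1.127 × 10^14 Hz (from energy = 466 meV, via f = E/h).
f_B = 2.257 × 10^14 Hz (from wavelength = 1328 nm, via f = c/λ).
Ratio = 1.127 × 10^14 / 2.257 × 10^14 = 0.499.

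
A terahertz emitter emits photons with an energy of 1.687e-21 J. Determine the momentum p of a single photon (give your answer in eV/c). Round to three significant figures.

0.0105 eV/c

(c = 2.99792458e8 m/s, 1 eV = 1.602176634e-19 J.)
Since p = E/c for a photon, p = 5.627e-30 kg·m/s.
Converting to eV/c: p = 0.01053 eV/c ≈ 0.0105 eV/c.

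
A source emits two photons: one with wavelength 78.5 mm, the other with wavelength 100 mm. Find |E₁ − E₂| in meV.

Using E = hc/λ: E₁ = 2.531e-24 J, E₂ = 1.986e-24 J.
|ΔE| = |2.531e-24 − 1.986e-24| = 5.44e-25 J = 3.40e-3 meV.

3.40e-3 meV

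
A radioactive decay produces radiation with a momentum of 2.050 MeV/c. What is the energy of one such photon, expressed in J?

Take c = 2.99792458·10^8 m/s, 1 eV = 1.602176634·10^-19 J.
First convert: p = 2.050 MeV/c = 1.0956·10^-21 kg·m/s.
Apply E = pc: E = 3.284·10^-13 J.
So E ≈ 3.28·10^-13 J.

3.28·10^-13 J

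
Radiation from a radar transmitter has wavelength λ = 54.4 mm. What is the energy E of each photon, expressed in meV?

Take h = 6.62607015e-34 J·s, c = 2.99792458e8 m/s, 1 eV = 1.602176634e-19 J.
Convert to SI: λ = 54.4 mm = 0.0544 m.
Apply E = hc/λ: E = 3.652e-24 J.
Converting to meV: E = 0.02279 meV ≈ 0.0228 meV.

0.0228 meV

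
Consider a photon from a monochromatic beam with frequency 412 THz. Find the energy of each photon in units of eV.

In SI units: f = 412 THz = 4.12e14 Hz.
Apply E = hf: E = 2.730e-19 J.
Converting to eV: E = 1.704 eV ≈ 1.70 eV.

1.70 eV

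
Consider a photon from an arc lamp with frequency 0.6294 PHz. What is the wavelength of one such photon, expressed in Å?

4760 Å

In SI units: f = 0.6294 PHz = 6.294 × 10^14 Hz.
For a photon λ = c/f, so λ = 4.763 × 10^-7 m.
Converting to Å: λ = 4763 Å ≈ 4760 Å.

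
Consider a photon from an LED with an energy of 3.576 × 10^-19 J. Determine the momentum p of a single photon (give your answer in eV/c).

2.23 eV/c

For a photon p = E/c, so p = 1.193 × 10^-27 kg·m/s.
Converting to eV/c: p = 2.232 eV/c ≈ 2.23 eV/c.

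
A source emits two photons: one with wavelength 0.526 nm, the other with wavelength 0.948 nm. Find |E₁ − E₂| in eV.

1050 eV

Using E = hc/λ: E₁ = 3.777e-16 J, E₂ = 2.095e-16 J.
|ΔE| = |3.777e-16 − 2.095e-16| = 1.68e-16 J = 1050 eV.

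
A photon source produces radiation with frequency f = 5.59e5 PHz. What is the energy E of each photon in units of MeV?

2.31 MeV

(h = 6.62607015e-34 J·s, 1 eV = 1.602176634e-19 J.)
Convert to SI: f = 5.59e5 PHz = 5.59e20 Hz.
The photon relation is E = hf, giving E = 3.704e-13 J.
Converting to MeV: E = 2.312 MeV ≈ 2.31 MeV.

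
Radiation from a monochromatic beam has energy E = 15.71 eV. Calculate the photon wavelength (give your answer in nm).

In SI units: E = 15.71 eV = 2.5170e-18 J.
The photon relation is λ = hc/E, giving λ = 7.892e-8 m.
Converting to nm: λ = 78.92 nm ≈ 78.9 nm.

78.9 nm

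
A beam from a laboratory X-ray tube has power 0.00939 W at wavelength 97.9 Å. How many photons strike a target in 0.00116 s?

Total energy: E_total = P·t = 0.00939 × 0.00116 = 1.089e-5 J.
Per-photon energy: E = 2.029e-17 J.
N = E_total / E_photon = 5.37e11.

5.37e11 photons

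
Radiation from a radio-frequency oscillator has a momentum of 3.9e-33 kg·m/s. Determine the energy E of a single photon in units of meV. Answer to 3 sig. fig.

7.30e-3 meV

Since E = pc for a photon, E = 1.169e-24 J.
Converting to meV: E = 0.007298 meV ≈ 7.30e-3 meV.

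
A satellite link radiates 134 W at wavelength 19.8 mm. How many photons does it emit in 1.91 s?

2.55 × 10^25 photons

Total energy: E_total = P·t = 134 × 1.91 = 255.9 J.
Per-photon energy: E = 1.003 × 10^-23 J.
N = E_total / E_photon = 2.55 × 10^25.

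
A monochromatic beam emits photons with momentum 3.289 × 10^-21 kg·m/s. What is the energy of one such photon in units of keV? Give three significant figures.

6150 keV

(c = 2.99792458 × 10^8 m/s, 1 eV = 1.602176634 × 10^-19 J.)
The photon relation is E = pc, giving E = 9.860 × 10^-13 J.
Converting to keV: E = 6154 keV ≈ 6150 keV.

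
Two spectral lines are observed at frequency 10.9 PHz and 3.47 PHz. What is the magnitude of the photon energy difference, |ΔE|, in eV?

30.7 eV

Using E = hf: E₁ = 7.222 × 10^-18 J, E₂ = 2.299 × 10^-18 J.
|ΔE| = |7.222 × 10^-18 − 2.299 × 10^-18| = 4.92 × 10^-18 J = 30.7 eV.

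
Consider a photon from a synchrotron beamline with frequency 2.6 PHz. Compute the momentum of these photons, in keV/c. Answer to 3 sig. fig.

0.0108 keV/c

First convert: f = 2.6 PHz = 2.6e15 Hz.
The photon relation is p = hf/c, giving p = 5.747e-27 kg·m/s.
Converting to keV/c: p = 0.01075 keV/c ≈ 0.0108 keV/c.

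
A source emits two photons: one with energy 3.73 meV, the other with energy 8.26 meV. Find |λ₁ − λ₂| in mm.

0.182 mm

Using λ = hc/E: λ₁ = 3.324e-4 m, λ₂ = 1.501e-4 m.
|Δλ| = |3.324e-4 − 1.501e-4| = 1.82e-4 m = 0.182 mm.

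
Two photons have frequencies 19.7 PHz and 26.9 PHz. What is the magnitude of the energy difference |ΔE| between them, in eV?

Using E = hf: E₁ = 1.305·10^-17 J, E₂ = 1.782·10^-17 J.
|ΔE| = |1.305·10^-17 − 1.782·10^-17| = 4.77·10^-18 J = 29.8 eV.

29.8 eV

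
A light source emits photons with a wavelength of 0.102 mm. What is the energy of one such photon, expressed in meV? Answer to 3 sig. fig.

Convert to SI: λ = 0.102 mm = 1.02·10^-4 m.
For a photon E = hc/λ, so E = 1.947·10^-21 J.
Converting to meV: E = 12.16 meV ≈ 12.2 meV.

12.2 meV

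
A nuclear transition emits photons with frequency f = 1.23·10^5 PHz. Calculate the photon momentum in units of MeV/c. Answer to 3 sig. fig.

0.509 MeV/c

(h = 6.62607015·10^-34 J·s, c = 2.99792458·10^8 m/s, 1 eV = 1.602176634·10^-19 J.)
First convert: f = 1.23·10^5 PHz = 1.23·10^20 Hz.
The photon relation is p = hf/c, giving p = 2.719·10^-22 kg·m/s.
Converting to MeV/c: p = 0.5087 MeV/c ≈ 0.509 MeV/c.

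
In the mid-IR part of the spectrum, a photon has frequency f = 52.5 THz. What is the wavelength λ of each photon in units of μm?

In SI units: f = 52.5 THz = 5.25e13 Hz.
For a photon λ = c/f, so λ = 5.710e-6 m.
Converting to μm: λ = 5.710 μm ≈ 5.71 μm.

5.71 μm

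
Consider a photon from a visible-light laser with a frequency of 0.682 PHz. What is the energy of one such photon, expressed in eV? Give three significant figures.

Convert to SI: f = 0.682 PHz = 6.82e14 Hz.
Apply E = hf: E = 4.519e-19 J.
Converting to eV: E = 2.821 eV ≈ 2.82 eV.

2.82 eV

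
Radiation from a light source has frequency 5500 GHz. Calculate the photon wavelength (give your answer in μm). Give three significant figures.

54.5 μm

First convert: f = 5500 GHz = 5.5 × 10^12 Hz.
For a photon λ = c/f, so λ = 5.451 × 10^-5 m.
Converting to μm: λ = 54.51 μm ≈ 54.5 μm.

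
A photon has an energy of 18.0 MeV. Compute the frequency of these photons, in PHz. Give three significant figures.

4.35e6 PHz

(h = 6.62607015e-34 J·s, 1 eV = 1.602176634e-19 J.)
Convert to SI: E = 18.0 MeV = 2.8839e-12 J.
For a photon f = E/h, so f = 4.352e21 Hz.
Converting to PHz: f = 4.352e6 PHz ≈ 4.35e6 PHz.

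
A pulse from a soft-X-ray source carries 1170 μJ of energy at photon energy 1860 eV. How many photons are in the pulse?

3.93e12 photons

Per-photon energy: E = 2.980e-16 J (from energy = 1860 eV).
N = E_total / E_photon = 0.00117 J / 2.980e-16 J = 3.93e12.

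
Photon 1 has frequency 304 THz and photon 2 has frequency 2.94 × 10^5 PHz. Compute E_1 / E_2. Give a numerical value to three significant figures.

1.03 × 10^-6

E_1 = 2.014 × 10^-19 J (from frequency = 304 THz, via E = hf).
E_2 = 1.948 × 10^-13 J (from frequency = 2.94 × 10^5 PHz, via E = hf).
Ratio = 2.014 × 10^-19 / 1.948 × 10^-13 = 1.03 × 10^-6.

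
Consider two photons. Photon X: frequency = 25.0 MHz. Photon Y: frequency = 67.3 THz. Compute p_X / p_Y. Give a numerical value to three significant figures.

3.71 × 10^-7

p_X = 5.526 × 10^-35 kg·m/s (from frequency = 25.0 MHz, via p = hf/c).
p_Y = 1.487 × 10^-28 kg·m/s (from frequency = 67.3 THz, via p = hf/c).
Ratio = 5.526 × 10^-35 / 1.487 × 10^-28 = 3.71 × 10^-7.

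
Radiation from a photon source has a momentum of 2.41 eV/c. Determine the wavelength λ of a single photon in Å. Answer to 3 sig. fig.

First convert: p = 2.41 eV/c = 1.2880e-27 kg·m/s.
Apply λ = h/p: λ = 5.145e-7 m.
Converting to Å: λ = 5145 Å ≈ 5140 Å.

5140 Å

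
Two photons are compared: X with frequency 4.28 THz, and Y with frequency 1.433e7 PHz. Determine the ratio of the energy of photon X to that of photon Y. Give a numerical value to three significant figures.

2.99e-10

E_X = 2.836e-21 J (from frequency = 4.28 THz, via E = hf).
E_Y = 9.495e-12 J (from frequency = 1.433e7 PHz, via E = hf).
Ratio = 2.836e-21 / 9.495e-12 = 2.99e-10.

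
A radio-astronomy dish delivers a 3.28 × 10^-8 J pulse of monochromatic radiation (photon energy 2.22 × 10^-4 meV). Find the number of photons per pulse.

Per-photon energy: E = 3.557 × 10^-26 J (from energy = 2.22 × 10^-4 meV).
N = E_total / E_photon = 3.28 × 10^-8 J / 3.557 × 10^-26 J = 9.22 × 10^17.

9.22 × 10^17 photons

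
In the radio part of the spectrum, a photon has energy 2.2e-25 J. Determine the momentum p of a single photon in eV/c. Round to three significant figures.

1.37e-6 eV/c

For a photon p = E/c, so p = 7.338e-34 kg·m/s.
Converting to eV/c: p = 1.373e-6 eV/c ≈ 1.37e-6 eV/c.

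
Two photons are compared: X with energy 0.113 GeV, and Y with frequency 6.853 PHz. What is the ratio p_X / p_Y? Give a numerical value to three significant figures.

p_X = 6.039·10^-20 kg·m/s (from energy = 0.113 GeV, via p = E/c).
p_Y = 1.515·10^-26 kg·m/s (from frequency = 6.853 PHz, via p = hf/c).
Ratio = 6.039·10^-20 / 1.515·10^-26 = 3.99·10^6.

3.99·10^6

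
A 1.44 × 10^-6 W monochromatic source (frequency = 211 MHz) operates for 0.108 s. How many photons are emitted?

Total energy: E_total = P·t = 1.44 × 10^-6 × 0.108 = 1.555 × 10^-7 J.
Per-photon energy: E = 1.398 × 10^-25 J.
N = E_total / E_photon = 1.11 × 10^18.

1.11 × 10^18 photons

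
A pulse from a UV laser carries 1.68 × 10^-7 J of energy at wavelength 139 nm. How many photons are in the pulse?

1.18 × 10^11 photons

Per-photon energy: E = 1.429 × 10^-18 J (from wavelength = 139 nm).
N = E_total / E_photon = 1.68 × 10^-7 J / 1.429 × 10^-18 J = 1.18 × 10^11.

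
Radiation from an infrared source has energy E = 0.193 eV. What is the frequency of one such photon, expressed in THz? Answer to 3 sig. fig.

46.7 THz

Convert to SI: E = 0.193 eV = 3.0922e-20 J.
The photon relation is f = E/h, giving f = 4.667e13 Hz.
Converting to THz: f = 46.67 THz ≈ 46.7 THz.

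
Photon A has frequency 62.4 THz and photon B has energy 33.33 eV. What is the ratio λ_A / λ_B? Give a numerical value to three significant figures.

λ_A = 4.804e-6 m (from frequency = 62.4 THz, via λ = c/f).
λ_B = 3.720e-8 m (from energy = 33.33 eV, via λ = hc/E).
Ratio = 4.804e-6 / 3.720e-8 = 129.

129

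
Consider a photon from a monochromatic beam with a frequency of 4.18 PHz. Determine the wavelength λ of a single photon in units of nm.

71.7 nm

Use c = 2.99792458 × 10^8 m/s.
First convert: f = 4.18 PHz = 4.18 × 10^15 Hz.
For a photon λ = c/f, so λ = 7.172 × 10^-8 m.
Converting to nm: λ = 71.72 nm ≈ 71.7 nm.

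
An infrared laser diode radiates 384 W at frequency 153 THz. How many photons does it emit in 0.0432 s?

1.64e20 photons

Total energy: E_total = P·t = 384 × 0.0432 = 16.59 J.
Per-photon energy: E = 1.014e-19 J.
N = E_total / E_photon = 1.64e20.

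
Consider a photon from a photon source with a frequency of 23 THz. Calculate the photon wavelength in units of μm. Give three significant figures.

13.0 μm

(c = 2.99792458 × 10^8 m/s.)
In SI units: f = 23 THz = 2.3 × 10^13 Hz.
Apply λ = c/f: λ = 1.303 × 10^-5 m.
Converting to μm: λ = 13.03 μm ≈ 13.0 μm.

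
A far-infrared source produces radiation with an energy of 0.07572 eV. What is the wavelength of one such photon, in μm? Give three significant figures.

16.4 μm

Convert to SI: E = 0.07572 eV = 1.2132e-20 J.
For a photon λ = hc/E, so λ = 1.637e-5 m.
Converting to μm: λ = 16.37 μm ≈ 16.4 μm.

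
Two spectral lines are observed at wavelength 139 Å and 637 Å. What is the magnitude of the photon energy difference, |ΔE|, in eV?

Using E = hc/λ: E₁ = 1.429e-17 J, E₂ = 3.118e-18 J.
|ΔE| = |1.429e-17 − 3.118e-18| = 1.12e-17 J = 69.7 eV.

69.7 eV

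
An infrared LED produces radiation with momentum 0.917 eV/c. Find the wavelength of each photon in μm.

1.35 μm

First convert: p = 0.917 eV/c = 4.9007·10^-28 kg·m/s.
Apply λ = h/p: λ = 1.352·10^-6 m.
Converting to μm: λ = 1.352 μm ≈ 1.35 μm.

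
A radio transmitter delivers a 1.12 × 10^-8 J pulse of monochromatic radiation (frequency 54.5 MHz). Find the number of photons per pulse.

Per-photon energy: E = 3.611 × 10^-26 J (from frequency = 54.5 MHz).
N = E_total / E_photon = 1.12 × 10^-8 J / 3.611 × 10^-26 J = 3.10 × 10^17.

3.10 × 10^17 photons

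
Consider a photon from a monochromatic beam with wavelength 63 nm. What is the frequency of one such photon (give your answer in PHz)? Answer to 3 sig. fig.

4.76 PHz

First convert: λ = 63 nm = 6.3e-8 m.
Since f = c/λ for a photon, f = 4.759e15 Hz.
Converting to PHz: f = 4.759 PHz ≈ 4.76 PHz.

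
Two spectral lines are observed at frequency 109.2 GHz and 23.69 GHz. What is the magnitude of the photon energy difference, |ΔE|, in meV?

Using E = hf: E₁ = 7.2357 × 10^-23 J, E₂ = 1.5697 × 10^-23 J.
|ΔE| = |7.2357 × 10^-23 − 1.5697 × 10^-23| = 5.67 × 10^-23 J = 0.354 meV.

0.354 meV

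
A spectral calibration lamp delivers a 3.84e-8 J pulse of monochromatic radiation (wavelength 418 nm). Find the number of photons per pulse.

8.08e10 photons

Per-photon energy: E = 4.752e-19 J (from wavelength = 418 nm).
N = E_total / E_photon = 3.84e-8 J / 4.752e-19 J = 8.08e10.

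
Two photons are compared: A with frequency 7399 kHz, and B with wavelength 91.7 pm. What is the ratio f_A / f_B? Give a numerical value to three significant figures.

2.26 × 10^-12

f_A = 7.399 × 10^6 Hz (from frequency = 7399 kHz, via f given directly).
f_B = 3.269 × 10^18 Hz (from wavelength = 91.7 pm, via f = c/λ).
Ratio = 7.399 × 10^6 / 3.269 × 10^18 = 2.26 × 10^-12.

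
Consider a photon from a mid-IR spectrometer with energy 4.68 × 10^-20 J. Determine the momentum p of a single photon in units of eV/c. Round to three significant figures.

0.292 eV/c

The photon relation is p = E/c, giving p = 1.561 × 10^-28 kg·m/s.
Converting to eV/c: p = 0.2921 eV/c ≈ 0.292 eV/c.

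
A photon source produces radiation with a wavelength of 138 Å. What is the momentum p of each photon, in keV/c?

0.0898 keV/c

(h = 6.62607015e-34 J·s, c = 2.99792458e8 m/s, 1 eV = 1.602176634e-19 J.)
In SI units: λ = 138 Å = 1.38e-8 m.
Since p = h/λ for a photon, p = 4.802e-26 kg·m/s.
Converting to keV/c: p = 0.08984 keV/c ≈ 0.0898 keV/c.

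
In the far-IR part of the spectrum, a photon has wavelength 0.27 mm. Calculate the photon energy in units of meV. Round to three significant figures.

Use h = 6.62607015 × 10^-34 J·s, c = 2.99792458 × 10^8 m/s, 1 eV = 1.602176634 × 10^-19 J.
Convert to SI: λ = 0.27 mm = 2.7 × 10^-4 m.
For a photon E = hc/λ, so E = 7.357 × 10^-22 J.
Converting to meV: E = 4.592 meV ≈ 4.59 meV.

4.59 meV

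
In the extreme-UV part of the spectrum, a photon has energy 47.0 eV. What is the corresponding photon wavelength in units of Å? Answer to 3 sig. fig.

In SI units: E = 47.0 eV = 7.5302e-18 J.
Apply λ = hc/E: λ = 2.638e-8 m.
Converting to Å: λ = 263.8 Å ≈ 264 Å.

264 Å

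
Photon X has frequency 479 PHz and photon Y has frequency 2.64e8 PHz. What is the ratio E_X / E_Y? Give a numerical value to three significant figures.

E_X = 3.174e-16 J (from frequency = 479 PHz, via E = hf).
E_Y = 1.749e-10 J (from frequency = 2.64e8 PHz, via E = hf).
Ratio = 3.174e-16 / 1.749e-10 = 1.81e-6.

1.81e-6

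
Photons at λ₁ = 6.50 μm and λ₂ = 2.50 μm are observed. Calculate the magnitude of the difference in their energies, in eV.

Using E = hc/λ: E₁ = 3.056 × 10^-20 J, E₂ = 7.946 × 10^-20 J.
|ΔE| = |3.056 × 10^-20 − 7.946 × 10^-20| = 4.89 × 10^-20 J = 0.305 eV.

0.305 eV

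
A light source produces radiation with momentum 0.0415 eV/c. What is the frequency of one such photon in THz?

10.0 THz

(h = 6.62607015e-34 J·s, c = 2.99792458e8 m/s, 1 eV = 1.602176634e-19 J.)
First convert: p = 0.0415 eV/c = 2.2179e-29 kg·m/s.
For a photon f = pc/h, so f = 1.003e13 Hz.
Converting to THz: f = 10.03 THz ≈ 10.0 THz.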